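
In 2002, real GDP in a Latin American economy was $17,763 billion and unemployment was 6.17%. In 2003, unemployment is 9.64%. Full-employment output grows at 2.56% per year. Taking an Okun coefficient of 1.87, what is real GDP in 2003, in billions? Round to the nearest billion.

$17,065 billion

Δu = 9.64 - 6.17 = 3.47 points.
Okun's law (growth form): g_Y = g_Y* - β × Δu = 2.56 - 1.87 × (3.47) = 2.56 - 6.4889 = -3.9289%.
Real GDP in the next year = 17763 × (1 - 3.9289/100) = 17763 × 0.960711 ≈ 17065 billion.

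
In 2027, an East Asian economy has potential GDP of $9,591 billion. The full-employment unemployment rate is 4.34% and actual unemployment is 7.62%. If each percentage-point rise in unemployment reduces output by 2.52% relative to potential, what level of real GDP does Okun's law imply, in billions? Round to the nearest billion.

Unemployment gap = 7.62 - 4.34 = 3.28 points, so the output gap is -2.52 × 3.28 = -8.2656%.
Actual GDP = 9591 × (1 - 8.2656/100) = 9591 × 0.917344 ≈ 8798 billion.

$8,798 billion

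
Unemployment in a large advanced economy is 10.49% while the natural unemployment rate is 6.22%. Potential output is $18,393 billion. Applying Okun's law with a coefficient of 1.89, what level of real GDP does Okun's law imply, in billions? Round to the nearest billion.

$16,909 billion

Unemployment gap = 10.49 - 6.22 = 4.27 points, so the output gap is -1.89 × 4.27 = -8.0703%.
Actual GDP = 18393 × (1 - 8.0703/100) = 18393 × 0.919297 ≈ 16909 billion.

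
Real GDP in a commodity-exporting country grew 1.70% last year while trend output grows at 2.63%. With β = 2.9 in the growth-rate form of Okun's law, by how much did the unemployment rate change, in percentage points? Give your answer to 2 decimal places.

0.32 percentage points

Growth-rate Okun's law: g_Y = g_Y* - β × Δu, so Δu = (g_Y* - g_Y)/β.
Δu = (2.63 - 1.7)/2.9 = 0.93/2.9 = 0.32 percentage points.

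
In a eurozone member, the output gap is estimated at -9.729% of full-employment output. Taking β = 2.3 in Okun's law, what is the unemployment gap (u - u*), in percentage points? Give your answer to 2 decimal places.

4.23 percentage points

Okun's law: output gap = -β × (u - u*), so u - u* = -(output gap)/β.
u - u* = -(-9.729)/2.3 = 4.23 percentage points.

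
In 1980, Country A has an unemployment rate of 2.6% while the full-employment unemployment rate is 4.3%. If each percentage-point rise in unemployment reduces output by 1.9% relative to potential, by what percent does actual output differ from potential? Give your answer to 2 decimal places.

3.23%

The unemployment gap is 2.6 - 4.3 = -1.7 percentage points.
Okun's law gives an output gap of -1.9 × (-1.7) = 3.23%, i.e. 3.23% above potential.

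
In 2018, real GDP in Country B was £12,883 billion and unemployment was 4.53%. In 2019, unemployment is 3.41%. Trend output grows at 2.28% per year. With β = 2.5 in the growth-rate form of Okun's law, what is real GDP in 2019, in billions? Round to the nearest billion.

Δu = 3.41 - 4.53 = -1.12 points.
Okun's law (growth form): g_Y = g_Y* - β × Δu = 2.28 - 2.5 × (-1.12) = 2.28 + 2.8 = 5.08%.
Real GDP in the next year = 12883 × (1 + 5.08/100) = 12883 × 1.0508 ≈ 13537 billion.

£13,537 billion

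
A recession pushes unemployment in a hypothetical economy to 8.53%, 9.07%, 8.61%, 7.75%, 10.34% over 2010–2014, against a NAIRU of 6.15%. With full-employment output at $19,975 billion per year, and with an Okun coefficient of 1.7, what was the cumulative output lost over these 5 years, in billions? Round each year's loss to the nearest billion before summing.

$4,601 billion

Year 2010: gap = -1.7 × (8.53 - 6.15) = -4.046%, loss ≈ 19975 × 4.046/100 ≈ 808.
Year 2011: gap = -1.7 × (9.07 - 6.15) = -4.964%, loss ≈ 19975 × 4.964/100 ≈ 992.
Year 2012: gap = -1.7 × (8.61 - 6.15) = -4.182%, loss ≈ 19975 × 4.182/100 ≈ 835.
Year 2013: gap = -1.7 × (7.75 - 6.15) = -2.72%, loss ≈ 19975 × 2.72/100 ≈ 543.
Year 2014: gap = -1.7 × (10.34 - 6.15) = -7.123%, loss ≈ 19975 × 7.123/100 ≈ 1423.
Total lost output = 808 + 992 + 835 + 543 + 1423 = 4601 billion.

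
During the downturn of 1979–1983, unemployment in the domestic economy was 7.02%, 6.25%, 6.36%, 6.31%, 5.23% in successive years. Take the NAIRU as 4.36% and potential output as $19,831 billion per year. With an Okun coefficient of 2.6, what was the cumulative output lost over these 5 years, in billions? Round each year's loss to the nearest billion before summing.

$4,831 billion

Year 1979: gap = -2.6 × (7.02 - 4.36) = -6.916%, loss ≈ 19831 × 6.916/100 ≈ 1372.
Year 1980: gap = -2.6 × (6.25 - 4.36) = -4.914%, loss ≈ 19831 × 4.914/100 ≈ 974.
Year 1981: gap = -2.6 × (6.36 - 4.36) = -5.2%, loss ≈ 19831 × 5.2/100 ≈ 1031.
Year 1982: gap = -2.6 × (6.31 - 4.36) = -5.07%, loss ≈ 19831 × 5.07/100 ≈ 1005.
Year 1983: gap = -2.6 × (5.23 - 4.36) = -2.262%, loss ≈ 19831 × 2.262/100 ≈ 449.
Total lost output = 1372 + 974 + 1031 + 1005 + 449 = 4831 billion.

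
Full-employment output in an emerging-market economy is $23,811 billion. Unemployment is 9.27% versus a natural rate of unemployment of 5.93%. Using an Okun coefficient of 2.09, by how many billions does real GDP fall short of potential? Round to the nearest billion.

Output gap = -2.09 × (9.27 - 5.93) = -2.09 × 3.34 = -6.9806%.
Actual GDP ≈ 23811 × 0.930194 ≈ 22149 billion, so the shortfall is 23811 - 22149 = 1662 billion.

$1,662 billion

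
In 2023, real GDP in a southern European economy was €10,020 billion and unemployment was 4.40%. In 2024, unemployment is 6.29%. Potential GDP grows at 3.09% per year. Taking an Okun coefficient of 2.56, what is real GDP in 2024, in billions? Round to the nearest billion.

Δu = 6.29 - 4.4 = 1.89 points.
Okun's law (growth form): g_Y = g_Y* - β × Δu = 3.09 - 2.56 × (1.89) = 3.09 - 4.8384 = -1.7484%.
Real GDP in the next year = 10020 × (1 - 1.7484/100) = 10020 × 0.982516 ≈ 9845 billion.

€9,845 billion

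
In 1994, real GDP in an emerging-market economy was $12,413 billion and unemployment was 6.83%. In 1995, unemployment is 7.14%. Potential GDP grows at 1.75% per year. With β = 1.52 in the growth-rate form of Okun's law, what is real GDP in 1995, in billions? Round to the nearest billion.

$12,572 billion

Δu = 7.14 - 6.83 = 0.31 points.
Okun's law (growth form): g_Y = g_Y* - β × Δu = 1.75 - 1.52 × (0.31) = 1.75 - 0.4712 = 1.2788%.
Real GDP in the next year = 12413 × (1 + 1.2788/100) = 12413 × 1.012788 ≈ 12572 billion.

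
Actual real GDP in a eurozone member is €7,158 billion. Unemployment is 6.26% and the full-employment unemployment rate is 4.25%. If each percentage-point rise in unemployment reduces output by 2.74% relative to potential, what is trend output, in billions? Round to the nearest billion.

Unemployment gap = 6.26 - 4.25 = 2.01 points, so output gap = -2.74 × 2.01 = -5.5074%.
Since Y = Y* × (1 + gap/100), Y* = 7158/0.944926 ≈ 7575 billion.

€7,575 billion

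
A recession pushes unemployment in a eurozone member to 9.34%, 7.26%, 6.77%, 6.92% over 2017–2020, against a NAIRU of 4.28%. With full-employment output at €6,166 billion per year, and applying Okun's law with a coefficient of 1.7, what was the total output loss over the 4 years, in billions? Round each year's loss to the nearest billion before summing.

€1,380 billion

Year 2017: gap = -1.7 × (9.34 - 4.28) = -8.602%, loss ≈ 6166 × 8.602/100 ≈ 530.
Year 2018: gap = -1.7 × (7.26 - 4.28) = -5.066%, loss ≈ 6166 × 5.066/100 ≈ 312.
Year 2019: gap = -1.7 × (6.77 - 4.28) = -4.233%, loss ≈ 6166 × 4.233/100 ≈ 261.
Year 2020: gap = -1.7 × (6.92 - 4.28) = -4.488%, loss ≈ 6166 × 4.488/100 ≈ 277.
Total lost output = 530 + 312 + 261 + 277 = 1380 billion.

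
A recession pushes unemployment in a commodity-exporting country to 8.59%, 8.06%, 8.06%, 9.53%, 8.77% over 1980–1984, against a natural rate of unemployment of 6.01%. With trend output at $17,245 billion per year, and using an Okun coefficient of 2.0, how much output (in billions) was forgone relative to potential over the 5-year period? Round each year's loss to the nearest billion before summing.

Year 1980: gap = -2.0 × (8.59 - 6.01) = -5.16%, loss ≈ 17245 × 5.16/100 ≈ 890.
Year 1981: gap = -2.0 × (8.06 - 6.01) = -4.1%, loss ≈ 17245 × 4.1/100 ≈ 707.
Year 1982: gap = -2.0 × (8.06 - 6.01) = -4.1%, loss ≈ 17245 × 4.1/100 ≈ 707.
Year 1983: gap = -2.0 × (9.53 - 6.01) = -7.04%, loss ≈ 17245 × 7.04/100 ≈ 1214.
Year 1984: gap = -2.0 × (8.77 - 6.01) = -5.52%, loss ≈ 17245 × 5.52/100 ≈ 952.
Total lost output = 890 + 707 + 707 + 1214 + 952 = 4470 billion.

$4,470 billion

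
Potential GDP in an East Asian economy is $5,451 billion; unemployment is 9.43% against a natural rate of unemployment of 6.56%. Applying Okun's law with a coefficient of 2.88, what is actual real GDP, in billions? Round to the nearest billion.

Unemployment gap = 9.43 - 6.56 = 2.87 points, so the output gap is -2.88 × 2.87 = -8.2656%.
Actual GDP = 5451 × (1 - 8.2656/100) = 5451 × 0.917344 ≈ 5000 billion.

$5,000 billion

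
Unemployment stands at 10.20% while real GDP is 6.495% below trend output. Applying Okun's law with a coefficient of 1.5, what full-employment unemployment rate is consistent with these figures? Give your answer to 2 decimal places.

From Okun's law, u - u* = -(output gap)/β = -(-6.495)/1.5 = 4.33 points.
So u* = 10.2 - 4.33 = 5.87%.

5.87%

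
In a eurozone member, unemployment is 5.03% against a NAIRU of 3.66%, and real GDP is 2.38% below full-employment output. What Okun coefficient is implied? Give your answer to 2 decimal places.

Okun's law: output gap = -β × (u - u*).
-2.38 = -β × (5.03 - 3.66) = -β × 1.37, so β = 2.38/1.37 = 1.74.

β ≈ 1.74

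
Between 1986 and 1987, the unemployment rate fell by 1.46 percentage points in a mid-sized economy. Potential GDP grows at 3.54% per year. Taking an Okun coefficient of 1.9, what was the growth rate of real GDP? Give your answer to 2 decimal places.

6.31%

Growth-rate Okun's law: g_Y = g_Y* - β × Δu.
g_Y = 3.54 - 1.9 × (-1.46) = 3.54 + 2.774 = 6.314%, i.e. 6.31% to 2 d.p.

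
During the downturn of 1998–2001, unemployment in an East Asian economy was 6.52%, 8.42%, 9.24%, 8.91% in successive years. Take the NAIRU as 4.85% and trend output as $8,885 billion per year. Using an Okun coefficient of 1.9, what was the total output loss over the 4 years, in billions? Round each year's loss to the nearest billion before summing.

$2,311 billion

Year 1998: gap = -1.9 × (6.52 - 4.85) = -3.173%, loss ≈ 8885 × 3.173/100 ≈ 282.
Year 1999: gap = -1.9 × (8.42 - 4.85) = -6.783%, loss ≈ 8885 × 6.783/100 ≈ 603.
Year 2000: gap = -1.9 × (9.24 - 4.85) = -8.341%, loss ≈ 8885 × 8.341/100 ≈ 741.
Year 2001: gap = -1.9 × (8.91 - 4.85) = -7.714%, loss ≈ 8885 × 7.714/100 ≈ 685.
Total lost output = 282 + 603 + 741 + 685 = 2311 billion.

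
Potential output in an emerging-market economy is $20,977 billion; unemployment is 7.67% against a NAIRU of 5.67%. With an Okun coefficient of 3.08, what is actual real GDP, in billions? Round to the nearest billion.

Unemployment gap = 7.67 - 5.67 = 2 points, so the output gap is -3.08 × 2 = -6.16%.
Actual GDP = 20977 × (1 - 6.16/100) = 20977 × 0.9384 ≈ 19685 billion.

$19,685 billion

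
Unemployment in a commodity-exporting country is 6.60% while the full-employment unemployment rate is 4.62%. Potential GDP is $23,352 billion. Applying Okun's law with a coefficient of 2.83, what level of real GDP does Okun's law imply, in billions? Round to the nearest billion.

$22,043 billion

Unemployment gap = 6.6 - 4.62 = 1.98 points, so the output gap is -2.83 × 1.98 = -5.6034%.
Actual GDP = 23352 × (1 - 5.6034/100) = 23352 × 0.943966 ≈ 22043 billion.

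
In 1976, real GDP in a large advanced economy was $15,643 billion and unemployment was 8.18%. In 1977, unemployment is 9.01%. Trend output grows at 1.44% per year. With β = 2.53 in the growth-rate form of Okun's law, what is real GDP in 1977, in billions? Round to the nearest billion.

Δu = 9.01 - 8.18 = 0.83 points.
Okun's law (growth form): g_Y = g_Y* - β × Δu = 1.44 - 2.53 × (0.83) = 1.44 - 2.0999 = -0.6599%.
Real GDP in the next year = 15643 × (1 - 0.6599/100) = 15643 × 0.993401 ≈ 15540 billion.

$15,540 billion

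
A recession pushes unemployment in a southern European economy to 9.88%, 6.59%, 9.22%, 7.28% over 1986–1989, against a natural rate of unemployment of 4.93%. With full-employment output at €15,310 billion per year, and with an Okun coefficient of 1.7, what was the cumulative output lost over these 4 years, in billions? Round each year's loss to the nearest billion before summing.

Year 1986: gap = -1.7 × (9.88 - 4.93) = -8.415%, loss ≈ 15310 × 8.415/100 ≈ 1288.
Year 1987: gap = -1.7 × (6.59 - 4.93) = -2.822%, loss ≈ 15310 × 2.822/100 ≈ 432.
Year 1988: gap = -1.7 × (9.22 - 4.93) = -7.293%, loss ≈ 15310 × 7.293/100 ≈ 1117.
Year 1989: gap = -1.7 × (7.28 - 4.93) = -3.995%, loss ≈ 15310 × 3.995/100 ≈ 612.
Total lost output = 1288 + 432 + 1117 + 612 = 3449 billion.

€3,449 billion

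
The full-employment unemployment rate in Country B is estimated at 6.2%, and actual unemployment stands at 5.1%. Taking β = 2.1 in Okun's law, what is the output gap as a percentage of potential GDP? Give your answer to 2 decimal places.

The unemployment gap is 5.1 - 6.2 = -1.1 percentage points.
Okun's law gives an output gap of -2.1 × (-1.1) = 2.31%, i.e. 2.31% above potential.

2.31%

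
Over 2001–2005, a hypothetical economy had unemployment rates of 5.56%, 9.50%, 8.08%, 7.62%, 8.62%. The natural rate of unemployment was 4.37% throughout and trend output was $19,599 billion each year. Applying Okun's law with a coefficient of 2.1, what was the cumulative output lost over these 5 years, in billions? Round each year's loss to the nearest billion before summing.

Year 2001: gap = -2.1 × (5.56 - 4.37) = -2.499%, loss ≈ 19599 × 2.499/100 ≈ 490.
Year 2002: gap = -2.1 × (9.5 - 4.37) = -10.773%, loss ≈ 19599 × 10.773/100 ≈ 2111.
Year 2003: gap = -2.1 × (8.08 - 4.37) = -7.791%, loss ≈ 19599 × 7.791/100 ≈ 1527.
Year 2004: gap = -2.1 × (7.62 - 4.37) = -6.825%, loss ≈ 19599 × 6.825/100 ≈ 1338.
Year 2005: gap = -2.1 × (8.62 - 4.37) = -8.925%, loss ≈ 19599 × 8.925/100 ≈ 1749.
Total lost output = 490 + 2111 + 1527 + 1338 + 1749 = 7215 billion.

$7,215 billion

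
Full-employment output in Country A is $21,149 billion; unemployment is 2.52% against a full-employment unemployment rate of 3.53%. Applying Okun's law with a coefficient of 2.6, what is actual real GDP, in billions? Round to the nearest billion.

$21,704 billion

Unemployment gap = 2.52 - 3.53 = -1.01 points, so the output gap is -2.6 × (-1.01) = 2.626%.
Actual GDP = 21149 × (1 + 2.626/100) = 21149 × 1.02626 ≈ 21704 billion.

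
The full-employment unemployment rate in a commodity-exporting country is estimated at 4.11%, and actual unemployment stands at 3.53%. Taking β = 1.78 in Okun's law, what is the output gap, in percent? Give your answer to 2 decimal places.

1.03%

The unemployment gap is 3.53 - 4.11 = -0.58 percentage points.
Okun's law gives an output gap of -1.78 × (-0.58) = 1.0324%, i.e. 1.03% above potential.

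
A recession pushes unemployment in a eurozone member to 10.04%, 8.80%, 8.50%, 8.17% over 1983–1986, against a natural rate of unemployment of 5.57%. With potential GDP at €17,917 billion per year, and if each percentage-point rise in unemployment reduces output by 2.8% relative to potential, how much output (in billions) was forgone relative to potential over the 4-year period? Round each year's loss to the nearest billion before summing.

Year 1983: gap = -2.8 × (10.04 - 5.57) = -12.516%, loss ≈ 17917 × 12.516/100 ≈ 2242.
Year 1984: gap = -2.8 × (8.8 - 5.57) = -9.044%, loss ≈ 17917 × 9.044/100 ≈ 1620.
Year 1985: gap = -2.8 × (8.5 - 5.57) = -8.204%, loss ≈ 17917 × 8.204/100 ≈ 1470.
Year 1986: gap = -2.8 × (8.17 - 5.57) = -7.28%, loss ≈ 17917 × 7.28/100 ≈ 1304.
Total lost output = 2242 + 1620 + 1470 + 1304 = 6636 billion.

€6,636 billion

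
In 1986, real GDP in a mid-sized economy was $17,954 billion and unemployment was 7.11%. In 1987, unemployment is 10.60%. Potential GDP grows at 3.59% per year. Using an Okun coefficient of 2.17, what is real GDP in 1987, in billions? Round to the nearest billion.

Δu = 10.6 - 7.11 = 3.49 points.
Okun's law (growth form): g_Y = g_Y* - β × Δu = 3.59 - 2.17 × (3.49) = 3.59 - 7.5733 = -3.9833%.
Real GDP in the next year = 17954 × (1 - 3.9833/100) = 17954 × 0.960167 ≈ 17239 billion.

$17,239 billion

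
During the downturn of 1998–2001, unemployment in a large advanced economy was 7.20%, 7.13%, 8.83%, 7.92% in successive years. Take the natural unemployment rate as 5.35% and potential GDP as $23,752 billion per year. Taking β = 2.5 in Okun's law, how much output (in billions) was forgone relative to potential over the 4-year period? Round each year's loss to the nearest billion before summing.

$5,748 billion

Year 1998: gap = -2.5 × (7.2 - 5.35) = -4.625%, loss ≈ 23752 × 4.625/100 ≈ 1099.
Year 1999: gap = -2.5 × (7.13 - 5.35) = -4.45%, loss ≈ 23752 × 4.45/100 ≈ 1057.
Year 2000: gap = -2.5 × (8.83 - 5.35) = -8.7%, loss ≈ 23752 × 8.7/100 ≈ 2066.
Year 2001: gap = -2.5 × (7.92 - 5.35) = -6.425%, loss ≈ 23752 × 6.425/100 ≈ 1526.
Total lost output = 1099 + 1057 + 2066 + 1526 = 5748 billion.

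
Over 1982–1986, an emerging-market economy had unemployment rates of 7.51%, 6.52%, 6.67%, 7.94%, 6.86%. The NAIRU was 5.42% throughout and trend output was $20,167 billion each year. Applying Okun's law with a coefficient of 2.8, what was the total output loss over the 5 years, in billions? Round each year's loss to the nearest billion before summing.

Year 1982: gap = -2.8 × (7.51 - 5.42) = -5.852%, loss ≈ 20167 × 5.852/100 ≈ 1180.
Year 1983: gap = -2.8 × (6.52 - 5.42) = -3.08%, loss ≈ 20167 × 3.08/100 ≈ 621.
Year 1984: gap = -2.8 × (6.67 - 5.42) = -3.5%, loss ≈ 20167 × 3.5/100 ≈ 706.
Year 1985: gap = -2.8 × (7.94 - 5.42) = -7.056%, loss ≈ 20167 × 7.056/100 ≈ 1423.
Year 1986: gap = -2.8 × (6.86 - 5.42) = -4.032%, loss ≈ 20167 × 4.032/100 ≈ 813.
Total lost output = 1180 + 621 + 706 + 1423 + 813 = 4743 billion.

$4,743 billion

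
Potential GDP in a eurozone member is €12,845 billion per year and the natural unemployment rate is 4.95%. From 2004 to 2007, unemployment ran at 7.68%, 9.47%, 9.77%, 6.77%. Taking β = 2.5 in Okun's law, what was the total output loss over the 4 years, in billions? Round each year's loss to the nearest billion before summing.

€4,460 billion

Year 2004: gap = -2.5 × (7.68 - 4.95) = -6.825%, loss ≈ 12845 × 6.825/100 ≈ 877.
Year 2005: gap = -2.5 × (9.47 - 4.95) = -11.3%, loss ≈ 12845 × 11.3/100 ≈ 1451.
Year 2006: gap = -2.5 × (9.77 - 4.95) = -12.05%, loss ≈ 12845 × 12.05/100 ≈ 1548.
Year 2007: gap = -2.5 × (6.77 - 4.95) = -4.55%, loss ≈ 12845 × 4.55/100 ≈ 584.
Total lost output = 877 + 1451 + 1548 + 584 = 4460 billion.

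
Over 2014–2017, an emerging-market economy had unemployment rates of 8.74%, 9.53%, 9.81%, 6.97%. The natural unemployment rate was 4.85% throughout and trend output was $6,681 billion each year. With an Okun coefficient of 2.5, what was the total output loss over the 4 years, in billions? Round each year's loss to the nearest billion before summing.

Year 2014: gap = -2.5 × (8.74 - 4.85) = -9.725%, loss ≈ 6681 × 9.725/100 ≈ 650.
Year 2015: gap = -2.5 × (9.53 - 4.85) = -11.7%, loss ≈ 6681 × 11.7/100 ≈ 782.
Year 2016: gap = -2.5 × (9.81 - 4.85) = -12.4%, loss ≈ 6681 × 12.4/100 ≈ 828.
Year 2017: gap = -2.5 × (6.97 - 4.85) = -5.3%, loss ≈ 6681 × 5.3/100 ≈ 354.
Total lost output = 650 + 782 + 828 + 354 = 2614 billion.

$2,614 billion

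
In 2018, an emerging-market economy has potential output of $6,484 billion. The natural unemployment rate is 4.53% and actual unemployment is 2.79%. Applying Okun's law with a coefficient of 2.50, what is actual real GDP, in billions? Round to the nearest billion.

Unemployment gap = 2.79 - 4.53 = -1.74 points, so the output gap is -2.5 × (-1.74) = 4.35%.
Actual GDP = 6484 × (1 + 4.35/100) = 6484 × 1.0435 ≈ 6766 billion.

$6,766 billion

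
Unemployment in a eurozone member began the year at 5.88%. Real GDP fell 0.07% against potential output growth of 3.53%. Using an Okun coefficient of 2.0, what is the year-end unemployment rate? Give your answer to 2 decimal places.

7.68%

Growth-rate Okun's law: g_Y = g_Y* - β × Δu, so Δu = (g_Y* - g_Y)/β.
Δu = (3.53 + 0.07)/2.0 = 3.6/2.0 = 1.80 percentage points.
Year-end unemployment = 5.88 + 1.8 = 7.68%.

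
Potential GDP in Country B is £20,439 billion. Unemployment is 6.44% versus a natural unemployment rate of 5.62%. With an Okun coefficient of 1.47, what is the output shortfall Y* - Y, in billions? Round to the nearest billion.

Output gap = -1.47 × (6.44 - 5.62) = -1.47 × 0.82 = -1.2054%.
Actual GDP ≈ 20439 × 0.987946 ≈ 20193 billion, so the shortfall is 20439 - 20193 = 246 billion.

£246 billion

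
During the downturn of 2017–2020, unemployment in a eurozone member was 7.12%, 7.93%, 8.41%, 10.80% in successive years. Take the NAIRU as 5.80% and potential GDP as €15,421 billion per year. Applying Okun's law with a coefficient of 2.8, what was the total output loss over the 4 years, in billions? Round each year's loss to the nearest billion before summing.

€4,776 billion

Year 2017: gap = -2.8 × (7.12 - 5.8) = -3.696%, loss ≈ 15421 × 3.696/100 ≈ 570.
Year 2018: gap = -2.8 × (7.93 - 5.8) = -5.964%, loss ≈ 15421 × 5.964/100 ≈ 920.
Year 2019: gap = -2.8 × (8.41 - 5.8) = -7.308%, loss ≈ 15421 × 7.308/100 ≈ 1127.
Year 2020: gap = -2.8 × (10.8 - 5.8) = -14%, loss ≈ 15421 × 14/100 ≈ 2159.
Total lost output = 570 + 920 + 1127 + 2159 = 4776 billion.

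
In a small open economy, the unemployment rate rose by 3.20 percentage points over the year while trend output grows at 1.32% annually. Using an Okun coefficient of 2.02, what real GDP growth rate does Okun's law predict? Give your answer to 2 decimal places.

Growth-rate Okun's law: g_Y = g_Y* - β × Δu.
g_Y = 1.32 - 2.02 × (3.20) = 1.32 - 6.464 = -5.144%, i.e. -5.14% to 2 d.p.

-5.14%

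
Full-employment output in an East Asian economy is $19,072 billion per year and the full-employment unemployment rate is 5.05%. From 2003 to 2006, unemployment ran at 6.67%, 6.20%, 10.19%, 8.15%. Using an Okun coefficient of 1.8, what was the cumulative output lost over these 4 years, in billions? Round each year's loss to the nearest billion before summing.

$3,780 billion

Year 2003: gap = -1.8 × (6.67 - 5.05) = -2.916%, loss ≈ 19072 × 2.916/100 ≈ 556.
Year 2004: gap = -1.8 × (6.2 - 5.05) = -2.07%, loss ≈ 19072 × 2.07/100 ≈ 395.
Year 2005: gap = -1.8 × (10.19 - 5.05) = -9.252%, loss ≈ 19072 × 9.252/100 ≈ 1765.
Year 2006: gap = -1.8 × (8.15 - 5.05) = -5.58%, loss ≈ 19072 × 5.58/100 ≈ 1064.
Total lost output = 556 + 395 + 1765 + 1064 = 3780 billion.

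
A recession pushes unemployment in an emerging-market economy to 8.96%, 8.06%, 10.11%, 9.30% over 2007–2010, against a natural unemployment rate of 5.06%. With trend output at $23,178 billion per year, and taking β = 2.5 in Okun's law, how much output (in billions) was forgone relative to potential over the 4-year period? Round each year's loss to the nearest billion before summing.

Year 2007: gap = -2.5 × (8.96 - 5.06) = -9.75%, loss ≈ 23178 × 9.75/100 ≈ 2260.
Year 2008: gap = -2.5 × (8.06 - 5.06) = -7.5%, loss ≈ 23178 × 7.5/100 ≈ 1738.
Year 2009: gap = -2.5 × (10.11 - 5.06) = -12.625%, loss ≈ 23178 × 12.625/100 ≈ 2926.
Year 2010: gap = -2.5 × (9.3 - 5.06) = -10.6%, loss ≈ 23178 × 10.6/100 ≈ 2457.
Total lost output = 2260 + 1738 + 2926 + 2457 = 9381 billion.

$9,381 billion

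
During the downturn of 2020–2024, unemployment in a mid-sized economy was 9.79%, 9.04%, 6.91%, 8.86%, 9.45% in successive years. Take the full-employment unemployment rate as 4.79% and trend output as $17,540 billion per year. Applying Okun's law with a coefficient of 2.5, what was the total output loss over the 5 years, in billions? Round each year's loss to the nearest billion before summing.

$8,815 billion

Year 2020: gap = -2.5 × (9.79 - 4.79) = -12.5%, loss ≈ 17540 × 12.5/100 ≈ 2193.
Year 2021: gap = -2.5 × (9.04 - 4.79) = -10.625%, loss ≈ 17540 × 10.625/100 ≈ 1864.
Year 2022: gap = -2.5 × (6.91 - 4.79) = -5.3%, loss ≈ 17540 × 5.3/100 ≈ 930.
Year 2023: gap = -2.5 × (8.86 - 4.79) = -10.175%, loss ≈ 17540 × 10.175/100 ≈ 1785.
Year 2024: gap = -2.5 × (9.45 - 4.79) = -11.65%, loss ≈ 17540 × 11.65/100 ≈ 2043.
Total lost output = 2193 + 1864 + 930 + 1785 + 2043 = 8815 billion.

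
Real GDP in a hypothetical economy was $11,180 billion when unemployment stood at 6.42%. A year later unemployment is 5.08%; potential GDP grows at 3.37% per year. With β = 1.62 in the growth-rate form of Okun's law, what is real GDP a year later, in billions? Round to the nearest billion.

$11,799 billion

Δu = 5.08 - 6.42 = -1.34 points.
Okun's law (growth form): g_Y = g_Y* - β × Δu = 3.37 - 1.62 × (-1.34) = 3.37 + 2.1708 = 5.5408%.
Real GDP in the next year = 11180 × (1 + 5.5408/100) = 11180 × 1.055408 ≈ 11799 billion.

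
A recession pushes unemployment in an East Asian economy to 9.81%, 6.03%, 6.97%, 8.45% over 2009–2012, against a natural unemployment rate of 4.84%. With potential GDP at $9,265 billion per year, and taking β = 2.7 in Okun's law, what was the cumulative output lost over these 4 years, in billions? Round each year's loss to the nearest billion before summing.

Year 2009: gap = -2.7 × (9.81 - 4.84) = -13.419%, loss ≈ 9265 × 13.419/100 ≈ 1243.
Year 2010: gap = -2.7 × (6.03 - 4.84) = -3.213%, loss ≈ 9265 × 3.213/100 ≈ 298.
Year 2011: gap = -2.7 × (6.97 - 4.84) = -5.751%, loss ≈ 9265 × 5.751/100 ≈ 533.
Year 2012: gap = -2.7 × (8.45 - 4.84) = -9.747%, loss ≈ 9265 × 9.747/100 ≈ 903.
Total lost output = 1243 + 298 + 533 + 903 = 2977 billion.

$2,977 billion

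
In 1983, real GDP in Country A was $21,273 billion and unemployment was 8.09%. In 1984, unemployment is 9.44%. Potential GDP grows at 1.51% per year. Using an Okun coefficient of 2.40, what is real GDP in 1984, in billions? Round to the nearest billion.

$20,905 billion

Δu = 9.44 - 8.09 = 1.35 points.
Okun's law (growth form): g_Y = g_Y* - β × Δu = 1.51 - 2.40 × (1.35) = 1.51 - 3.24 = -1.73%.
Real GDP in the next year = 21273 × (1 - 1.73/100) = 21273 × 0.9827 ≈ 20905 billion.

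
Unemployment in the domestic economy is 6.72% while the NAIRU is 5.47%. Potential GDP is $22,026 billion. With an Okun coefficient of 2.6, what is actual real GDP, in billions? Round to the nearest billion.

Unemployment gap = 6.72 - 5.47 = 1.25 points, so the output gap is -2.6 × 1.25 = -3.25%.
Actual GDP = 22026 × (1 - 3.25/100) = 22026 × 0.9675 ≈ 21310 billion.

$21,310 billion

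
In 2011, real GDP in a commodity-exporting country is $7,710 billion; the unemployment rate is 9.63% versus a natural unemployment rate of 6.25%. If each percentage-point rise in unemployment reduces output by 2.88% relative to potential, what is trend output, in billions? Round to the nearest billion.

Unemployment gap = 9.63 - 6.25 = 3.38 points, so output gap = -2.88 × 3.38 = -9.7344%.
Since Y = Y* × (1 + gap/100), Y* = 7710/0.902656 ≈ 8541 billion.

$8,541 billion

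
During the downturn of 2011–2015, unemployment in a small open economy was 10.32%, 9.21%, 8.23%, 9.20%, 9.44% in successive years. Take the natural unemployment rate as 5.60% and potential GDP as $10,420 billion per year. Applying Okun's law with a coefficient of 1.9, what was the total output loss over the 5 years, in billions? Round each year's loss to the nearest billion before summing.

$3,643 billion

Year 2011: gap = -1.9 × (10.32 - 5.6) = -8.968%, loss ≈ 10420 × 8.968/100 ≈ 934.
Year 2012: gap = -1.9 × (9.21 - 5.6) = -6.859%, loss ≈ 10420 × 6.859/100 ≈ 715.
Year 2013: gap = -1.9 × (8.23 - 5.6) = -4.997%, loss ≈ 10420 × 4.997/100 ≈ 521.
Year 2014: gap = -1.9 × (9.2 - 5.6) = -6.84%, loss ≈ 10420 × 6.84/100 ≈ 713.
Year 2015: gap = -1.9 × (9.44 - 5.6) = -7.296%, loss ≈ 10420 × 7.296/100 ≈ 760.
Total lost output = 934 + 715 + 521 + 713 + 760 = 3643 billion.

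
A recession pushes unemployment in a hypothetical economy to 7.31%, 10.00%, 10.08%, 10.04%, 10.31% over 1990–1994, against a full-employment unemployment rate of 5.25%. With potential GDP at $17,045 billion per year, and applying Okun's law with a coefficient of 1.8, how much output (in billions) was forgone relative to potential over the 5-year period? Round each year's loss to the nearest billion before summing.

$6,593 billion

Year 1990: gap = -1.8 × (7.31 - 5.25) = -3.708%, loss ≈ 17045 × 3.708/100 ≈ 632.
Year 1991: gap = -1.8 × (10 - 5.25) = -8.55%, loss ≈ 17045 × 8.55/100 ≈ 1457.
Year 1992: gap = -1.8 × (10.08 - 5.25) = -8.694%, loss ≈ 17045 × 8.694/100 ≈ 1482.
Year 1993: gap = -1.8 × (10.04 - 5.25) = -8.622%, loss ≈ 17045 × 8.622/100 ≈ 1470.
Year 1994: gap = -1.8 × (10.31 - 5.25) = -9.108%, loss ≈ 17045 × 9.108/100 ≈ 1552.
Total lost output = 632 + 1457 + 1482 + 1470 + 1552 = 6593 billion.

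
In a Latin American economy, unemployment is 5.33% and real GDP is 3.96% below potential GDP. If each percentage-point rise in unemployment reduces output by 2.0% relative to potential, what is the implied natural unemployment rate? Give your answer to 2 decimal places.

From Okun's law, u - u* = -(output gap)/β = -(-3.96)/2.0 = 1.98 points.
So u* = 5.33 - 1.98 = 3.35%.

3.35%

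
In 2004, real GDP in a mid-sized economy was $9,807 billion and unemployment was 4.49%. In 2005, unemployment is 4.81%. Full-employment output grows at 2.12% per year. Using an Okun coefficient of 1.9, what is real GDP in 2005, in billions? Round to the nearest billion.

Δu = 4.81 - 4.49 = 0.32 points.
Okun's law (growth form): g_Y = g_Y* - β × Δu = 2.12 - 1.9 × (0.32) = 2.12 - 0.608 = 1.512%.
Real GDP in the next year = 9807 × (1 + 1.512/100) = 9807 × 1.01512 ≈ 9955 billion.

$9,955 billion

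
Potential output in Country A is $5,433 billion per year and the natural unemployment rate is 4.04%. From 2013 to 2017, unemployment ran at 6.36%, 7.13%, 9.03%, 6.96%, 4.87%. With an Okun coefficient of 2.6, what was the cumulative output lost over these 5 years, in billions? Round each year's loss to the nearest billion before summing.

$1,998 billion

Year 2013: gap = -2.6 × (6.36 - 4.04) = -6.032%, loss ≈ 5433 × 6.032/100 ≈ 328.
Year 2014: gap = -2.6 × (7.13 - 4.04) = -8.034%, loss ≈ 5433 × 8.034/100 ≈ 436.
Year 2015: gap = -2.6 × (9.03 - 4.04) = -12.974%, loss ≈ 5433 × 12.974/100 ≈ 705.
Year 2016: gap = -2.6 × (6.96 - 4.04) = -7.592%, loss ≈ 5433 × 7.592/100 ≈ 412.
Year 2017: gap = -2.6 × (4.87 - 4.04) = -2.158%, loss ≈ 5433 × 2.158/100 ≈ 117.
Total lost output = 328 + 436 + 705 + 412 + 117 = 1998 billion.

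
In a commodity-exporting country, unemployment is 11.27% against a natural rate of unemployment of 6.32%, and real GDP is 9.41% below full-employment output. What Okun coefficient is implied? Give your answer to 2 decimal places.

Okun's law: output gap = -β × (u - u*).
-9.41 = -β × (11.27 - 6.32) = -β × 4.95, so β = 9.41/4.95 = 1.90.

β ≈ 1.90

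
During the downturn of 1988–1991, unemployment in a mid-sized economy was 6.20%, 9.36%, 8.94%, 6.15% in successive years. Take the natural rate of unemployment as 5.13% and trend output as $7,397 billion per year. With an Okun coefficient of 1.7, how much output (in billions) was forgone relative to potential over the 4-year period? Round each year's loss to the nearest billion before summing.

Year 1988: gap = -1.7 × (6.2 - 5.13) = -1.819%, loss ≈ 7397 × 1.819/100 ≈ 135.
Year 1989: gap = -1.7 × (9.36 - 5.13) = -7.191%, loss ≈ 7397 × 7.191/100 ≈ 532.
Year 1990: gap = -1.7 × (8.94 - 5.13) = -6.477%, loss ≈ 7397 × 6.477/100 ≈ 479.
Year 1991: gap = -1.7 × (6.15 - 5.13) = -1.734%, loss ≈ 7397 × 1.734/100 ≈ 128.
Total lost output = 135 + 532 + 479 + 128 = 1274 billion.

$1,274 billion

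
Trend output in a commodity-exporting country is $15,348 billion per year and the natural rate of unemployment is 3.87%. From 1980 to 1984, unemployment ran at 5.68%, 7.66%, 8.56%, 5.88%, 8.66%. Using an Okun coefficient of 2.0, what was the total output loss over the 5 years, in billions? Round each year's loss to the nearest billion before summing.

$5,246 billion

Year 1980: gap = -2.0 × (5.68 - 3.87) = -3.62%, loss ≈ 15348 × 3.62/100 ≈ 556.
Year 1981: gap = -2.0 × (7.66 - 3.87) = -7.58%, loss ≈ 15348 × 7.58/100 ≈ 1163.
Year 1982: gap = -2.0 × (8.56 - 3.87) = -9.38%, loss ≈ 15348 × 9.38/100 ≈ 1440.
Year 1983: gap = -2.0 × (5.88 - 3.87) = -4.02%, loss ≈ 15348 × 4.02/100 ≈ 617.
Year 1984: gap = -2.0 × (8.66 - 3.87) = -9.58%, loss ≈ 15348 × 9.58/100 ≈ 1470.
Total lost output = 556 + 1163 + 1440 + 617 + 1470 = 5246 billion.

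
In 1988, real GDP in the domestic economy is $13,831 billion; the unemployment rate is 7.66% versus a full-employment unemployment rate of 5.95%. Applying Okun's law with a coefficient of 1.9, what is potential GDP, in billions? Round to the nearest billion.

Unemployment gap = 7.66 - 5.95 = 1.71 points, so output gap = -1.9 × 1.71 = -3.249%.
Since Y = Y* × (1 + gap/100), Y* = 13831/0.96751 ≈ 14295 billion.

$14,295 billion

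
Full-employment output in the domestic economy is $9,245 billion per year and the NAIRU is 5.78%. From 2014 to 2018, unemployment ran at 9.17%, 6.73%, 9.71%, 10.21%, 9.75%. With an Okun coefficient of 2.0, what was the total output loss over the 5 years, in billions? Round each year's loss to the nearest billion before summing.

$3,083 billion

Year 2014: gap = -2.0 × (9.17 - 5.78) = -6.78%, loss ≈ 9245 × 6.78/100 ≈ 627.
Year 2015: gap = -2.0 × (6.73 - 5.78) = -1.9%, loss ≈ 9245 × 1.9/100 ≈ 176.
Year 2016: gap = -2.0 × (9.71 - 5.78) = -7.86%, loss ≈ 9245 × 7.86/100 ≈ 727.
Year 2017: gap = -2.0 × (10.21 - 5.78) = -8.86%, loss ≈ 9245 × 8.86/100 ≈ 819.
Year 2018: gap = -2.0 × (9.75 - 5.78) = -7.94%, loss ≈ 9245 × 7.94/100 ≈ 734.
Total lost output = 627 + 176 + 727 + 819 + 734 = 3083 billion.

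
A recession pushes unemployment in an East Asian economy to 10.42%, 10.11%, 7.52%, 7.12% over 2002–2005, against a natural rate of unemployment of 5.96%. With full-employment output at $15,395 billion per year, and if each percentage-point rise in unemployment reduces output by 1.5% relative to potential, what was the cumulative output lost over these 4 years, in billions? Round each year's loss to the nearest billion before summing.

$2,616 billion

Year 2002: gap = -1.5 × (10.42 - 5.96) = -6.69%, loss ≈ 15395 × 6.69/100 ≈ 1030.
Year 2003: gap = -1.5 × (10.11 - 5.96) = -6.225%, loss ≈ 15395 × 6.225/100 ≈ 958.
Year 2004: gap = -1.5 × (7.52 - 5.96) = -2.34%, loss ≈ 15395 × 2.34/100 ≈ 360.
Year 2005: gap = -1.5 × (7.12 - 5.96) = -1.74%, loss ≈ 15395 × 1.74/100 ≈ 268.
Total lost output = 1030 + 958 + 360 + 268 = 2616 billion.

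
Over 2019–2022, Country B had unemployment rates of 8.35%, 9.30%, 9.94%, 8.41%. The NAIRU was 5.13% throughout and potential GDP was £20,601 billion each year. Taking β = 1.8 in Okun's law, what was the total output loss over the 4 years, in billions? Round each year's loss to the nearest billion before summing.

£5,740 billion

Year 2019: gap = -1.8 × (8.35 - 5.13) = -5.796%, loss ≈ 20601 × 5.796/100 ≈ 1194.
Year 2020: gap = -1.8 × (9.3 - 5.13) = -7.506%, loss ≈ 20601 × 7.506/100 ≈ 1546.
Year 2021: gap = -1.8 × (9.94 - 5.13) = -8.658%, loss ≈ 20601 × 8.658/100 ≈ 1784.
Year 2022: gap = -1.8 × (8.41 - 5.13) = -5.904%, loss ≈ 20601 × 5.904/100 ≈ 1216.
Total lost output = 1194 + 1546 + 1784 + 1216 = 5740 billion.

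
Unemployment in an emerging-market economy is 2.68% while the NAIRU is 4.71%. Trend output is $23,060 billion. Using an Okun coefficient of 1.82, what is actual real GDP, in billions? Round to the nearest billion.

Unemployment gap = 2.68 - 4.71 = -2.03 points, so the output gap is -1.82 × (-2.03) = 3.6946%.
Actual GDP = 23060 × (1 + 3.6946/100) = 23060 × 1.036946 ≈ 23912 billion.

$23,912 billion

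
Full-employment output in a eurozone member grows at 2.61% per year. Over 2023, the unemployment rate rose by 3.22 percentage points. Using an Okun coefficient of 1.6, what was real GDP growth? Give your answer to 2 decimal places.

Growth-rate Okun's law: g_Y = g_Y* - β × Δu.
g_Y = 2.61 - 1.6 × (3.22) = 2.61 - 5.152 = -2.542%, i.e. -2.54% to 2 d.p.

-2.54%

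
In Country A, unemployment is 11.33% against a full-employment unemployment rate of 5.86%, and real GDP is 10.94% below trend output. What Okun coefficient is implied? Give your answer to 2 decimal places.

Okun's law: output gap = -β × (u - u*).
-10.94 = -β × (11.33 - 5.86) = -β × 5.47, so β = 10.94/5.47 = 2.00.

β ≈ 2.00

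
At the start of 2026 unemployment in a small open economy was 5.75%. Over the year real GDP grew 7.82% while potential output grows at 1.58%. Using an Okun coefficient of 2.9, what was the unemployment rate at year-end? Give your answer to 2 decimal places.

3.60%

Growth-rate Okun's law: g_Y = g_Y* - β × Δu, so Δu = (g_Y* - g_Y)/β.
Δu = (1.58 - 7.82)/2.9 = -6.24/2.9 = -2.15 percentage points.
Year-end unemployment = 5.75 - 2.15 = 3.60%.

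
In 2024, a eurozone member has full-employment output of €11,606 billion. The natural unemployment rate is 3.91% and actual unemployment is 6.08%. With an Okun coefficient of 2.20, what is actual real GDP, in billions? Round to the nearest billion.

€11,052 billion

Unemployment gap = 6.08 - 3.91 = 2.17 points, so the output gap is -2.2 × 2.17 = -4.774%.
Actual GDP = 11606 × (1 - 4.774/100) = 11606 × 0.95226 ≈ 11052 billion.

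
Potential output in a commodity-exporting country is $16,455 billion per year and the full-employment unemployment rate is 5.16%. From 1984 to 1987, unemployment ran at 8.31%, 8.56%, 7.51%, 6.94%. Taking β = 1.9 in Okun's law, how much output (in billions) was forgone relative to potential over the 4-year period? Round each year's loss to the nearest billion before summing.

Year 1984: gap = -1.9 × (8.31 - 5.16) = -5.985%, loss ≈ 16455 × 5.985/100 ≈ 985.
Year 1985: gap = -1.9 × (8.56 - 5.16) = -6.46%, loss ≈ 16455 × 6.46/100 ≈ 1063.
Year 1986: gap = -1.9 × (7.51 - 5.16) = -4.465%, loss ≈ 16455 × 4.465/100 ≈ 735.
Year 1987: gap = -1.9 × (6.94 - 5.16) = -3.382%, loss ≈ 16455 × 3.382/100 ≈ 557.
Total lost output = 985 + 1063 + 735 + 557 = 3340 billion.

$3,340 billion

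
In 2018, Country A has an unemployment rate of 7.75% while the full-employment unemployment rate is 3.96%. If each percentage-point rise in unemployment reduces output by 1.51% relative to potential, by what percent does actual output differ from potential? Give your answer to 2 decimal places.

-5.72%

The unemployment gap is 7.75 - 3.96 = 3.79 percentage points.
Okun's law gives an output gap of -1.51 × 3.79 = -5.7229%, i.e. 5.72% below potential.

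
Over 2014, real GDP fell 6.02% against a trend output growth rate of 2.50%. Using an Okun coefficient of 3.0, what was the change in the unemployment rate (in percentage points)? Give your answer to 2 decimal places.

Growth-rate Okun's law: g_Y = g_Y* - β × Δu, so Δu = (g_Y* - g_Y)/β.
Δu = (2.5 + 6.02)/3.0 = 8.52/3.0 = 2.84 percentage points.

2.84 percentage points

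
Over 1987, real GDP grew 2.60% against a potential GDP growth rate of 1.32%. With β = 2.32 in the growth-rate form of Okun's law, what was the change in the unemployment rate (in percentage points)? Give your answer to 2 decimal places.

-0.55 percentage points

Growth-rate Okun's law: g_Y = g_Y* - β × Δu, so Δu = (g_Y* - g_Y)/β.
Δu = (1.32 - 2.6)/2.32 = -1.28/2.32 = -0.55 percentage points.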